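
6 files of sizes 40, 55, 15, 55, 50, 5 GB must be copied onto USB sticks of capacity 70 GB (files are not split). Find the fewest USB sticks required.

Total = 55 + 55 + 50 + 40 + 15 + 5 = 220 GB.
Lower bound: ⌈220/70⌉ = 4 USB sticks.
A packing using 4 USB sticks:
  USB stick 1: 55 + 15 = 70
  USB stick 2: 55 + 5 = 60
  USB stick 3: 50 = 50
  USB stick 4: 40 = 40
This matches the lower bound, so 4 is optimal.

4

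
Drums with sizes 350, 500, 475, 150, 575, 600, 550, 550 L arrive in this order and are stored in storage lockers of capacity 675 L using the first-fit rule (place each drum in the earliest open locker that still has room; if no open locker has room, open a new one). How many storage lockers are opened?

  350 → locker 1 (new)  [load 350/675]
  500 → locker 2 (new)  [load 500/675]
  475 → locker 3 (new)  [load 475/675]
  150 → locker 1  [load 500/675]
  575 → locker 4 (new)  [load 575/675]
  600 → locker 5 (new)  [load 600/675]
  550 → locker 6 (new)  [load 550/675]
  550 → locker 7 (new)  [load 550/675]
7 storage lockers opened.

7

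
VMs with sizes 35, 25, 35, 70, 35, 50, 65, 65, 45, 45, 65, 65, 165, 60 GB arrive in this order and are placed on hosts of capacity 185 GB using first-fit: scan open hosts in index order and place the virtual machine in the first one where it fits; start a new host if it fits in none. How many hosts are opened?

6

  35 → host 1 (new)  [load 35/185]
  25 → host 1  [load 60/185]
  35 → host 1  [load 95/185]
  70 → host 1  [load 165/185]
  35 → host 2 (new)  [load 35/185]
  50 → host 2  [load 85/185]
  65 → host 2  [load 150/185]
  65 → host 3 (new)  [load 65/185]
  45 → host 3  [load 110/185]
  45 → host 3  [load 155/185]
  65 → host 4 (new)  [load 65/185]
  65 → host 4  [load 130/185]
  165 → host 5 (new)  [load 165/185]
  60 → host 6 (new)  [load 60/185]
6 hosts opened.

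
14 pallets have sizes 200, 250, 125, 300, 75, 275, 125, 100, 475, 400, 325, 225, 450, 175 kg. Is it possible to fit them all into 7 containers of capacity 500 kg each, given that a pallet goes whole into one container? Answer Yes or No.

No

Total = 3500 kg; ⌈3500/500⌉ = 7.
The bound of 7 does not rule out 7, but exhaustive search shows no assignment into 7 containers of capacity 500 kg exists — the minimum is 8.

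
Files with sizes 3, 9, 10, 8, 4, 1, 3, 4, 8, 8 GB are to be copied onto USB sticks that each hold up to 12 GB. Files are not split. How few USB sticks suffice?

5

Total = 10 + 9 + 8 + 8 + 8 + 4 + 4 + 3 + 3 + 1 = 58 GB.
Lower bound: ⌈58/12⌉ = 5 USB sticks.
A packing using 5 USB sticks:
  USB stick 1: 10 + 1 = 11
  USB stick 2: 9 + 3 = 12
  USB stick 3: 8 + 4 = 12
  USB stick 4: 8 + 4 = 12
  USB stick 5: 8 + 3 = 11
This matches the lower bound, so 5 is optimal.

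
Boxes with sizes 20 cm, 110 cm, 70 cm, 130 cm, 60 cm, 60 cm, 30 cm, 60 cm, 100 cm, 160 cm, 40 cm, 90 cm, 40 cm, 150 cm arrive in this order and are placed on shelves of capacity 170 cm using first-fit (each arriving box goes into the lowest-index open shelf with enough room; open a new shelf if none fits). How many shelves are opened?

8

  20 → shelf 1 (new)  [load 20/170]
  110 → shelf 1  [load 130/170]
  70 → shelf 2 (new)  [load 70/170]
  130 → shelf 3 (new)  [load 130/170]
  60 → shelf 2  [load 130/170]
  60 → shelf 4 (new)  [load 60/170]
  30 → shelf 1  [load 160/170]
  60 → shelf 4  [load 120/170]
  100 → shelf 5 (new)  [load 100/170]
  160 → shelf 6 (new)  [load 160/170]
  40 → shelf 2  [load 170/170]
  90 → shelf 7 (new)  [load 90/170]
  40 → shelf 3  [load 170/170]
  150 → shelf 8 (new)  [load 150/170]
8 shelves opened.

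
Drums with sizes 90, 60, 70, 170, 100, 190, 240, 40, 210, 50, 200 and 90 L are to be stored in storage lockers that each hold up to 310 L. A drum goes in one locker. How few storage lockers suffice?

5

Total = 240 + 210 + 200 + 190 + 170 + 100 + 90 + 90 + 70 + 60 + 50 + 40 = 1510 L.
Lower bound: ⌈1510/310⌉ = 5 storage lockers.
A packing using 5 storage lockers:
  locker 1: 240 + 70 = 310
  locker 2: 210 + 100 = 310
  locker 3: 200 + 90 = 290
  locker 4: 190 + 60 + 50 = 300
  locker 5: 170 + 90 + 40 = 300
This matches the lower bound, so 5 is optimal.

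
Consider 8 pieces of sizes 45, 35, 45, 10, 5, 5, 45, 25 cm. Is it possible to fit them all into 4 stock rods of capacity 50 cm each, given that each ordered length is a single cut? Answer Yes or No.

No

Total = 215 cm; ⌈215/50⌉ = 5.
At least 5 stock rods are required, but only 4 are allowed.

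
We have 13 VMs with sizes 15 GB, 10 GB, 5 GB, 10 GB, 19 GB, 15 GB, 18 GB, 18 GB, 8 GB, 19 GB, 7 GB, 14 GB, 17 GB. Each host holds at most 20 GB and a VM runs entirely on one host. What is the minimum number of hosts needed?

10

Total = 19 + 19 + 18 + 18 + 17 + 15 + 15 + 14 + 10 + 10 + 8 + 7 + 5 = 175 GB.
Lower bound: ⌈175/20⌉ = 9 hosts.
A packing using 10 hosts:
  host 1: 19 = 19
  host 2: 19 = 19
  host 3: 18 = 18
  host 4: 18 = 18
  host 5: 17 = 17
  host 6: 15 + 5 = 20
  host 7: 15 = 15
  host 8: 14 = 14
  host 9: 10 + 10 = 20
  host 10: 8 + 7 = 15
No arrangement into 9 hosts stays within capacity, so 10 is optimal.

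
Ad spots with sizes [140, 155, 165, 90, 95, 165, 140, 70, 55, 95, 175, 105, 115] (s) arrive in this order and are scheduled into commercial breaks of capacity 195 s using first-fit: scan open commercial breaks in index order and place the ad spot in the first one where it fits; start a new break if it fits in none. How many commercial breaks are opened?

10

  140 → break 1 (new)  [load 140/195]
  155 → break 2 (new)  [load 155/195]
  165 → break 3 (new)  [load 165/195]
  90 → break 4 (new)  [load 90/195]
  95 → break 4  [load 185/195]
  165 → break 5 (new)  [load 165/195]
  140 → break 6 (new)  [load 140/195]
  70 → break 7 (new)  [load 70/195]
  55 → break 1  [load 195/195]
  95 → break 7  [load 165/195]
  175 → break 8 (new)  [load 175/195]
  105 → break 9 (new)  [load 105/195]
  115 → break 10 (new)  [load 115/195]
10 commercial breaks opened.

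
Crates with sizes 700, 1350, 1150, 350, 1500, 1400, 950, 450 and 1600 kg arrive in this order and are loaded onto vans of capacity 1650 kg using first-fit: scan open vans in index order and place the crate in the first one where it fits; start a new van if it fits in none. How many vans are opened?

  700 → van 1 (new)  [load 700/1650]
  1350 → van 2 (new)  [load 1350/1650]
  1150 → van 3 (new)  [load 1150/1650]
  350 → van 1  [load 1050/1650]
  1500 → van 4 (new)  [load 1500/1650]
  1400 → van 5 (new)  [load 1400/1650]
  950 → van 6 (new)  [load 950/1650]
  450 → van 1  [load 1500/1650]
  1600 → van 7 (new)  [load 1600/1650]
7 vans opened.

7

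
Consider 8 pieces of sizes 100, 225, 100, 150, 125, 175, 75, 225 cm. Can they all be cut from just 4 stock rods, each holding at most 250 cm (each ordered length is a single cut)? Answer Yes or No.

No

Total = 1175 cm; ⌈1175/250⌉ = 5.
At least 5 stock rods are required, but only 4 are allowed.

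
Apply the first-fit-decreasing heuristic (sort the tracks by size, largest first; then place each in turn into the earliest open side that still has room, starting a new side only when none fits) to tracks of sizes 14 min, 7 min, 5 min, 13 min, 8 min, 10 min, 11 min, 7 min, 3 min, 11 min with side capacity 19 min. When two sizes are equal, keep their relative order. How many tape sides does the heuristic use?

5

Sorted descending: 14, 13, 11, 11, 10, 8, 7, 7, 5, 3.
  14 → side 1 (new)  [load 14/19]
  13 → side 2 (new)  [load 13/19]
  11 → side 3 (new)  [load 11/19]
  11 → side 4 (new)  [load 11/19]
  10 → side 5 (new)  [load 10/19]
  8 → side 3  [load 19/19]
  7 → side 4  [load 18/19]
  7 → side 5  [load 17/19]
  5 → side 1  [load 19/19]
  3 → side 2  [load 16/19]
5 tape sides opened.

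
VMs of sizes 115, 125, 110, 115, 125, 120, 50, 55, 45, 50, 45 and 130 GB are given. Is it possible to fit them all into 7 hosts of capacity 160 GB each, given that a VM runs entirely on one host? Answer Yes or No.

Total = 1085 GB; ⌈1085/160⌉ = 7.
The bound of 7 does not rule out 7, but exhaustive search shows no assignment into 7 hosts of capacity 160 GB exists — the minimum is 8.

No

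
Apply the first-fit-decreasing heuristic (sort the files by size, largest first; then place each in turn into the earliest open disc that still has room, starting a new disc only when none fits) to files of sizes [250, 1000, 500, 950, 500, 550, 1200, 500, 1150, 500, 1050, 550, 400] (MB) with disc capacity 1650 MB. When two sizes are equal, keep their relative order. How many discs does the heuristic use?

6

Sorted descending: 1200, 1150, 1050, 1000, 950, 550, 550, 500, 500, 500, 500, 400, 250.
  1200 → disc 1 (new)  [load 1200/1650]
  1150 → disc 2 (new)  [load 1150/1650]
  1050 → disc 3 (new)  [load 1050/1650]
  1000 → disc 4 (new)  [load 1000/1650]
  950 → disc 5 (new)  [load 950/1650]
  550 → disc 3  [load 1600/1650]
  550 → disc 4  [load 1550/1650]
  500 → disc 2  [load 1650/1650]
  500 → disc 5  [load 1450/1650]
  500 → disc 6 (new)  [load 500/1650]
  500 → disc 6  [load 1000/1650]
  400 → disc 1  [load 1600/1650]
  250 → disc 6  [load 1250/1650]
6 discs opened.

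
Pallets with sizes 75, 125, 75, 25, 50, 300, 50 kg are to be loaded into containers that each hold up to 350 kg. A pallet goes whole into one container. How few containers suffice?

2

Total = 300 + 125 + 75 + 75 + 50 + 50 + 25 = 700 kg.
Lower bound: ⌈700/350⌉ = 2 containers.
A packing using 2 containers:
  container 1: 300 + 50 = 350
  container 2: 125 + 75 + 75 + 50 + 25 = 350
This matches the lower bound, so 2 is optimal.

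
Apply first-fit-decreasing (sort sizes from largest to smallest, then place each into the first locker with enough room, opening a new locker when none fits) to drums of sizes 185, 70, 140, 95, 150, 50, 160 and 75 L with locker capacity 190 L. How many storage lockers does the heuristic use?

Sorted descending: 185, 160, 150, 140, 95, 75, 70, 50.
  185 → locker 1 (new)  [load 185/190]
  160 → locker 2 (new)  [load 160/190]
  150 → locker 3 (new)  [load 150/190]
  140 → locker 4 (new)  [load 140/190]
  95 → locker 5 (new)  [load 95/190]
  75 → locker 5  [load 170/190]
  70 → locker 6 (new)  [load 70/190]
  50 → locker 4  [load 190/190]
6 storage lockers opened.

6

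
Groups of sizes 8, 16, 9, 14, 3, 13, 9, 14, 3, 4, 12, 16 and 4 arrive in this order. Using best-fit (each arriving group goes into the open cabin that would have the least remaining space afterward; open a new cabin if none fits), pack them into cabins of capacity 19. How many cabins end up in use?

8

  8 → cabin 1 (new)  [load 8/19]
  16 → cabin 2 (new)  [load 16/19]
  9 → cabin 1  [load 17/19]
  14 → cabin 3 (new)  [load 14/19]
  3 → cabin 2  [load 19/19]
  13 → cabin 4 (new)  [load 13/19]
  9 → cabin 5 (new)  [load 9/19]
  14 → cabin 6 (new)  [load 14/19]
  3 → cabin 3  [load 17/19]
  4 → cabin 6  [load 18/19]
  12 → cabin 7 (new)  [load 12/19]
  16 → cabin 8 (new)  [load 16/19]
  4 → cabin 4  [load 17/19]
8 cabins opened.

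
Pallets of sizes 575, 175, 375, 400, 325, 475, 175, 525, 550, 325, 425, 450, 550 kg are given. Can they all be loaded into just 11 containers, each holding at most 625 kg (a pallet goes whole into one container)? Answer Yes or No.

Yes

A valid assignment using 11 containers:
  container 1: 575 = 575
  container 2: 550 = 550
  container 3: 550 = 550
  container 4: 525 = 525
  container 5: 475 = 475
  container 6: 450 + 175 = 625
  container 7: 425 + 175 = 600
  container 8: 400 = 400
  container 9: 375 = 375
  container 10: 325 = 325
  container 11: 325 = 325
Every load is within 625 kg, so 11 containers suffice.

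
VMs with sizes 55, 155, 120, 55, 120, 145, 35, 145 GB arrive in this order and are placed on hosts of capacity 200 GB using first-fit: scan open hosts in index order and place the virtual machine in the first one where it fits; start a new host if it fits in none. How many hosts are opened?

5

  55 → host 1 (new)  [load 55/200]
  155 → host 2 (new)  [load 155/200]
  120 → host 1  [load 175/200]
  55 → host 3 (new)  [load 55/200]
  120 → host 3  [load 175/200]
  145 → host 4 (new)  [load 145/200]
  35 → host 2  [load 190/200]
  145 → host 5 (new)  [load 145/200]
5 hosts opened.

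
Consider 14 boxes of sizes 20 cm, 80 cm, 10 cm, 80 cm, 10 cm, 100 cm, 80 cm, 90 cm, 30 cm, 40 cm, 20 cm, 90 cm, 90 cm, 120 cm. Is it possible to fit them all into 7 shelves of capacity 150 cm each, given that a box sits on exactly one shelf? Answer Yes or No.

Total = 860 cm; ⌈860/150⌉ = 6.
8 boxes each exceed half the capacity and cannot share a shelf, forcing at least 8 shelves.
At least 8 shelves are required, but only 7 are allowed.

No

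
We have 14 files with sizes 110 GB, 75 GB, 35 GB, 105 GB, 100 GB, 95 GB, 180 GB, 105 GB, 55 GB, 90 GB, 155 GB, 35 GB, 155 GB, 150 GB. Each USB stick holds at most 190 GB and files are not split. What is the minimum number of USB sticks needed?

9

Total = 180 + 155 + 155 + 150 + 110 + 105 + 105 + 100 + 95 + 90 + 75 + 55 + 35 + 35 = 1445 GB.
Lower bound: ⌈1445/190⌉ = 8 USB sticks.
A packing using 9 USB sticks:
  USB stick 1: 180 = 180
  USB stick 2: 155 + 35 = 190
  USB stick 3: 155 + 35 = 190
  USB stick 4: 150 = 150
  USB stick 5: 110 + 75 = 185
  USB stick 6: 105 + 55 = 160
  USB stick 7: 105 = 105
  USB stick 8: 100 + 90 = 190
  USB stick 9: 95 = 95
No arrangement into 8 USB sticks stays within capacity, so 9 is optimal.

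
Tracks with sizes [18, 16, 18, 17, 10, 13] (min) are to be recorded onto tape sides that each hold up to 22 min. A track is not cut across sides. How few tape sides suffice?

6

Total = 18 + 18 + 17 + 16 + 13 + 10 = 92 min.
Lower bound: ⌈92/22⌉ = 5 tape sides.
A packing using 6 tape sides:
  side 1: 18 = 18
  side 2: 18 = 18
  side 3: 17 = 17
  side 4: 16 = 16
  side 5: 13 = 13
  side 6: 10 = 10
No arrangement into 5 tape sides stays within capacity, so 6 is optimal.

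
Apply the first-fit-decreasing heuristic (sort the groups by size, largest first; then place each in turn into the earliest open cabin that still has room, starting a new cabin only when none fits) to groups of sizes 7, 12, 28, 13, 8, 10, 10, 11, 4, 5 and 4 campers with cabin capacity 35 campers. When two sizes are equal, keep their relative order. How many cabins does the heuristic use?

4

Sorted descending: 28, 13, 12, 11, 10, 10, 8, 7, 5, 4, 4.
  28 → cabin 1 (new)  [load 28/35]
  13 → cabin 2 (new)  [load 13/35]
  12 → cabin 2  [load 25/35]
  11 → cabin 3 (new)  [load 11/35]
  10 → cabin 2  [load 35/35]
  10 → cabin 3  [load 21/35]
  8 → cabin 3  [load 29/35]
  7 → cabin 1  [load 35/35]
  5 → cabin 3  [load 34/35]
  4 → cabin 4 (new)  [load 4/35]
  4 → cabin 4  [load 8/35]
4 cabins opened.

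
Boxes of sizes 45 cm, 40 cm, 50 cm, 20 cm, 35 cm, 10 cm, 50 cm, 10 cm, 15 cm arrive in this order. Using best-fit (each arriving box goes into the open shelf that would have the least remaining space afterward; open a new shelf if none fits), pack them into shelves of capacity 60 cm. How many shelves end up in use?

  45 → shelf 1 (new)  [load 45/60]
  40 → shelf 2 (new)  [load 40/60]
  50 → shelf 3 (new)  [load 50/60]
  20 → shelf 2  [load 60/60]
  35 → shelf 4 (new)  [load 35/60]
  10 → shelf 3  [load 60/60]
  50 → shelf 5 (new)  [load 50/60]
  10 → shelf 5  [load 60/60]
  15 → shelf 1  [load 60/60]
5 shelves opened.

5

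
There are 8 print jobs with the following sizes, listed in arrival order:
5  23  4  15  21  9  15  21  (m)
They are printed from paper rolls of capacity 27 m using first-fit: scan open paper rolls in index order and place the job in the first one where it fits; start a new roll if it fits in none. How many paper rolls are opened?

5

  5 → roll 1 (new)  [load 5/27]
  23 → roll 2 (new)  [load 23/27]
  4 → roll 1  [load 9/27]
  15 → roll 1  [load 24/27]
  21 → roll 3 (new)  [load 21/27]
  9 → roll 4 (new)  [load 9/27]
  15 → roll 4  [load 24/27]
  21 → roll 5 (new)  [load 21/27]
5 paper rolls opened.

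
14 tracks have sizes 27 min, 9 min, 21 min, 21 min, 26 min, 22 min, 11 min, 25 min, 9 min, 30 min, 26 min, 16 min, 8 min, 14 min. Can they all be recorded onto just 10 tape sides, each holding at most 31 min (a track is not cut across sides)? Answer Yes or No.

A valid assignment using 10 tape sides:
  side 1: 30 = 30
  side 2: 27 = 27
  side 3: 26 = 26
  side 4: 26 = 26
  side 5: 25 = 25
  side 6: 22 + 9 = 31
  side 7: 21 + 9 = 30
  side 8: 21 + 8 = 29
  side 9: 16 + 14 = 30
  side 10: 11 = 11
Every load is within 31 min, so 10 tape sides suffice.

Yes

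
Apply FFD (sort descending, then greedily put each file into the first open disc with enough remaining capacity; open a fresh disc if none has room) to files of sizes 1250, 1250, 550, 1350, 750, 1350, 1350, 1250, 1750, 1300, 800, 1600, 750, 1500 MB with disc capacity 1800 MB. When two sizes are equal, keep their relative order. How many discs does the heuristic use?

Sorted descending: 1750, 1600, 1500, 1350, 1350, 1350, 1300, 1250, 1250, 1250, 800, 750, 750, 550.
  1750 → disc 1 (new)  [load 1750/1800]
  1600 → disc 2 (new)  [load 1600/1800]
  1500 → disc 3 (new)  [load 1500/1800]
  1350 → disc 4 (new)  [load 1350/1800]
  1350 → disc 5 (new)  [load 1350/1800]
  1350 → disc 6 (new)  [load 1350/1800]
  1300 → disc 7 (new)  [load 1300/1800]
  1250 → disc 8 (new)  [load 1250/1800]
  1250 → disc 9 (new)  [load 1250/1800]
  1250 → disc 10 (new)  [load 1250/1800]
  800 → disc 11 (new)  [load 800/1800]
  750 → disc 11  [load 1550/1800]
  750 → disc 12 (new)  [load 750/1800]
  550 → disc 8  [load 1800/1800]
12 discs opened.

12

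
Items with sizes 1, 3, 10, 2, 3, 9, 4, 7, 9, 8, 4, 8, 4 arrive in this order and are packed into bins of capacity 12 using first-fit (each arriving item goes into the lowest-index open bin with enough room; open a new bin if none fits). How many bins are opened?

7

  1 → bin 1 (new)  [load 1/12]
  3 → bin 1  [load 4/12]
  10 → bin 2 (new)  [load 10/12]
  2 → bin 1  [load 6/12]
  3 → bin 1  [load 9/12]
  9 → bin 3 (new)  [load 9/12]
  4 → bin 4 (new)  [load 4/12]
  7 → bin 4  [load 11/12]
  9 → bin 5 (new)  [load 9/12]
  8 → bin 6 (new)  [load 8/12]
  4 → bin 6  [load 12/12]
  8 → bin 7 (new)  [load 8/12]
  4 → bin 7  [load 12/12]
7 bins opened.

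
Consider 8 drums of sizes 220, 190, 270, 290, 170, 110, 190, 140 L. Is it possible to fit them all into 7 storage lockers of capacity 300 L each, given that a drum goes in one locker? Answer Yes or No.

Yes

A valid assignment using 7 storage lockers:
  locker 1: 290 = 290
  locker 2: 270 = 270
  locker 3: 220 = 220
  locker 4: 190 + 110 = 300
  locker 5: 190 = 190
  locker 6: 170 = 170
  locker 7: 140 = 140
Every load is within 300 L, so 7 storage lockers suffice.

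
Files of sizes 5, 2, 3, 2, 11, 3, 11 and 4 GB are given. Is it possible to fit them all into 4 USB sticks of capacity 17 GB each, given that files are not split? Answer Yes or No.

A valid assignment using 3 USB sticks:
  USB stick 1: 11 + 5 = 16
  USB stick 2: 11 + 4 + 2 = 17
  USB stick 3: 3 + 3 + 2 = 8
That uses only 3 ≤ 4, so 4 USB sticks are enough.

Yes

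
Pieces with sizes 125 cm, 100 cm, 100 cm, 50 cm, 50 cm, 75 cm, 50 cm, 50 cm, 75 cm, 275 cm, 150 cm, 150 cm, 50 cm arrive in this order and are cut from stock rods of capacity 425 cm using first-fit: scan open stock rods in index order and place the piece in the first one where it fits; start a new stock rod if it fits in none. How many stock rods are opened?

4

  125 → stock rod 1 (new)  [load 125/425]
  100 → stock rod 1  [load 225/425]
  100 → stock rod 1  [load 325/425]
  50 → stock rod 1  [load 375/425]
  50 → stock rod 1  [load 425/425]
  75 → stock rod 2 (new)  [load 75/425]
  50 → stock rod 2  [load 125/425]
  50 → stock rod 2  [load 175/425]
  75 → stock rod 2  [load 250/425]
  275 → stock rod 3 (new)  [load 275/425]
  150 → stock rod 2  [load 400/425]
  150 → stock rod 3  [load 425/425]
  50 → stock rod 4 (new)  [load 50/425]
4 stock rods opened.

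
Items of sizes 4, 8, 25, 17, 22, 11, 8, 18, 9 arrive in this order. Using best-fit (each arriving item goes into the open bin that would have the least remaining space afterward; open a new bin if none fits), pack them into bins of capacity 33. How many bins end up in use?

4

  4 → bin 1 (new)  [load 4/33]
  8 → bin 1  [load 12/33]
  25 → bin 2 (new)  [load 25/33]
  17 → bin 1  [load 29/33]
  22 → bin 3 (new)  [load 22/33]
  11 → bin 3  [load 33/33]
  8 → bin 2  [load 33/33]
  18 → bin 4 (new)  [load 18/33]
  9 → bin 4  [load 27/33]
4 bins opened.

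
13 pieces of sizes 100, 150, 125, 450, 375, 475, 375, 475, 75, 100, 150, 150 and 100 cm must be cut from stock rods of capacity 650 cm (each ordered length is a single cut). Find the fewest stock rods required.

5

Total = 475 + 475 + 450 + 375 + 375 + 150 + 150 + 150 + 125 + 100 + 100 + 100 + 75 = 3100 cm.
Lower bound: ⌈3100/650⌉ = 5 stock rods.
A packing using 5 stock rods:
  stock rod 1: 475 + 150 = 625
  stock rod 2: 475 + 150 = 625
  stock rod 3: 450 + 150 = 600
  stock rod 4: 375 + 125 + 100 = 600
  stock rod 5: 375 + 100 + 100 + 75 = 650
This matches the lower bound, so 5 is optimal.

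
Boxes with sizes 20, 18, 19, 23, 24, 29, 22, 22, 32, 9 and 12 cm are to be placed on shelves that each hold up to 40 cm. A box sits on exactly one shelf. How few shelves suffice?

Total = 32 + 29 + 24 + 23 + 22 + 22 + 20 + 19 + 18 + 12 + 9 = 230 cm.
Lower bound: ⌈230/40⌉ = 6 shelves.
A packing using 7 shelves:
  shelf 1: 32 = 32
  shelf 2: 29 + 9 = 38
  shelf 3: 24 + 12 = 36
  shelf 4: 23 = 23
  shelf 5: 22 + 18 = 40
  shelf 6: 22 = 22
  shelf 7: 20 + 19 = 39
No arrangement into 6 shelves stays within capacity, so 7 is optimal.

7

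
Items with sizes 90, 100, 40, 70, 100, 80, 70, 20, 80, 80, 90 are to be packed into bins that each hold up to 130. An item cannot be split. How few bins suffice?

Total = 100 + 100 + 90 + 90 + 80 + 80 + 80 + 70 + 70 + 40 + 20 = 820.
Lower bound: ⌈820/130⌉ = 7 bins.
Also, 9 items each exceed 65, and no two of those can share a bin, so at least 9 bins are needed.
A packing using 9 bins:
  bin 1: 100 + 20 = 120
  bin 2: 100 = 100
  bin 3: 90 + 40 = 130
  bin 4: 90 = 90
  bin 5: 80 = 80
  bin 6: 80 = 80
  bin 7: 80 = 80
  bin 8: 70 = 70
  bin 9: 70 = 70
This matches the lower bound, so 9 is optimal.

9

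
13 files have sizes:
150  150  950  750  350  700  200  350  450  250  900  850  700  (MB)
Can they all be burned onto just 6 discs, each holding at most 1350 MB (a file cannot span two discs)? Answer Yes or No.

Yes

A valid assignment using 6 discs:
  disc 1: 950 + 350 = 1300
  disc 2: 900 + 450 = 1350
  disc 3: 850 + 350 + 150 = 1350
  disc 4: 750 + 250 + 200 + 150 = 1350
  disc 5: 700 = 700
  disc 6: 700 = 700
Every load is within 1350 MB, so 6 discs suffice.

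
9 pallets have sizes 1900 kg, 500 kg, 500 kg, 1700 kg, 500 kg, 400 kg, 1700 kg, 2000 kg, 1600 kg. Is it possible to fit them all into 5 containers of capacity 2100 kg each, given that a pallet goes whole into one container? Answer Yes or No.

Total = 10800 kg; ⌈10800/2100⌉ = 6.
At least 6 containers are required, but only 5 are allowed.

No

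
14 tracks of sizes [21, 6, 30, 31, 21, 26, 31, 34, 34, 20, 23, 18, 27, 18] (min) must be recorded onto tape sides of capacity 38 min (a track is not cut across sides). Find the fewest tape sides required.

12

Total = 34 + 34 + 31 + 31 + 30 + 27 + 26 + 23 + 21 + 21 + 20 + 18 + 18 + 6 = 340 min.
Lower bound: ⌈340/38⌉ = 9 tape sides.
Also, 11 tracks each exceed 19 min, and no two of those can share a side, so at least 11 tape sides are needed.
A packing using 12 tape sides:
  side 1: 34 = 34
  side 2: 34 = 34
  side 3: 31 + 6 = 37
  side 4: 31 = 31
  side 5: 30 = 30
  side 6: 27 = 27
  side 7: 26 = 26
  side 8: 23 = 23
  side 9: 21 = 21
  side 10: 21 = 21
  side 11: 20 + 18 = 38
  side 12: 18 = 18
No arrangement into 11 tape sides stays within capacity, so 12 is optimal.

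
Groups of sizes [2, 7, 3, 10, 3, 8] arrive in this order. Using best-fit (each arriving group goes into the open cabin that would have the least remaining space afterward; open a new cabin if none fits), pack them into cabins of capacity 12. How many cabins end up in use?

  2 → cabin 1 (new)  [load 2/12]
  7 → cabin 1  [load 9/12]
  3 → cabin 1  [load 12/12]
  10 → cabin 2 (new)  [load 10/12]
  3 → cabin 3 (new)  [load 3/12]
  8 → cabin 3  [load 11/12]
3 cabins opened.

3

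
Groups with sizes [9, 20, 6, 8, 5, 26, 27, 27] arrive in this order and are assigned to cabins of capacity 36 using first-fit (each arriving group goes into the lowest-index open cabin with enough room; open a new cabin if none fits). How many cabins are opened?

5

  9 → cabin 1 (new)  [load 9/36]
  20 → cabin 1  [load 29/36]
  6 → cabin 1  [load 35/36]
  8 → cabin 2 (new)  [load 8/36]
  5 → cabin 2  [load 13/36]
  26 → cabin 3 (new)  [load 26/36]
  27 → cabin 4 (new)  [load 27/36]
  27 → cabin 5 (new)  [load 27/36]
5 cabins opened.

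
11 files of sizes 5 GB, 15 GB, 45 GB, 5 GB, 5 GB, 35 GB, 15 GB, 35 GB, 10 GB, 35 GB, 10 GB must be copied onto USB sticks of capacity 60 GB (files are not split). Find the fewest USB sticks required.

Total = 45 + 35 + 35 + 35 + 15 + 15 + 10 + 10 + 5 + 5 + 5 = 215 GB.
Lower bound: ⌈215/60⌉ = 4 USB sticks.
A packing using 4 USB sticks:
  USB stick 1: 45 + 15 = 60
  USB stick 2: 35 + 15 + 10 = 60
  USB stick 3: 35 + 10 + 5 + 5 + 5 = 60
  USB stick 4: 35 = 35
This matches the lower bound, so 4 is optimal.

4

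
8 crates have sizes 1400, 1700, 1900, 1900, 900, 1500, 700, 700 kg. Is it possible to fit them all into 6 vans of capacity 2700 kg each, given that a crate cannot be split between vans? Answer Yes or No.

A valid assignment using 5 vans:
  van 1: 1900 + 700 = 2600
  van 2: 1900 + 700 = 2600
  van 3: 1700 + 900 = 2600
  van 4: 1500 = 1500
  van 5: 1400 = 1400
That uses only 5 ≤ 6, so 6 vans are enough.

Yes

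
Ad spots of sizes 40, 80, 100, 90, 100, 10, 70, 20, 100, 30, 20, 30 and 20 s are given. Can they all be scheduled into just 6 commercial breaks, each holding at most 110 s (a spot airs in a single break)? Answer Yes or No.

No

Total = 710 s; ⌈710/110⌉ = 7.
At least 7 commercial breaks are required, but only 6 are allowed.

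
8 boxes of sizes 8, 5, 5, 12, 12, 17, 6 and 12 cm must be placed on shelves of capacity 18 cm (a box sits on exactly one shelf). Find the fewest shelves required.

5

Total = 17 + 12 + 12 + 12 + 8 + 6 + 5 + 5 = 77 cm.
Lower bound: ⌈77/18⌉ = 5 shelves.
A packing using 5 shelves:
  shelf 1: 17 = 17
  shelf 2: 12 + 6 = 18
  shelf 3: 12 + 5 = 17
  shelf 4: 12 + 5 = 17
  shelf 5: 8 = 8
This matches the lower bound, so 5 is optimal.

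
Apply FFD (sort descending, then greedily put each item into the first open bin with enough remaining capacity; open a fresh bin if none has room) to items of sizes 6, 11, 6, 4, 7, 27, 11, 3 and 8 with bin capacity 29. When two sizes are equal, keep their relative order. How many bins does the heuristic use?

Sorted descending: 27, 11, 11, 8, 7, 6, 6, 4, 3.
  27 → bin 1 (new)  [load 27/29]
  11 → bin 2 (new)  [load 11/29]
  11 → bin 2  [load 22/29]
  8 → bin 3 (new)  [load 8/29]
  7 → bin 2  [load 29/29]
  6 → bin 3  [load 14/29]
  6 → bin 3  [load 20/29]
  4 → bin 3  [load 24/29]
  3 → bin 3  [load 27/29]
3 bins opened.

3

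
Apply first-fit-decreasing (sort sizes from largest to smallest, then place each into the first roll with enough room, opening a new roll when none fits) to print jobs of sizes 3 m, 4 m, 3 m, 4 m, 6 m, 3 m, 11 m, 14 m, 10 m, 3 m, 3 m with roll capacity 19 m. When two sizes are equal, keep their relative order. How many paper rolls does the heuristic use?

Sorted descending: 14, 11, 10, 6, 4, 4, 3, 3, 3, 3, 3.
  14 → roll 1 (new)  [load 14/19]
  11 → roll 2 (new)  [load 11/19]
  10 → roll 3 (new)  [load 10/19]
  6 → roll 2  [load 17/19]
  4 → roll 1  [load 18/19]
  4 → roll 3  [load 14/19]
  3 → roll 3  [load 17/19]
  3 → roll 4 (new)  [load 3/19]
  3 → roll 4  [load 6/19]
  3 → roll 4  [load 9/19]
  3 → roll 4  [load 12/19]
4 paper rolls opened.

4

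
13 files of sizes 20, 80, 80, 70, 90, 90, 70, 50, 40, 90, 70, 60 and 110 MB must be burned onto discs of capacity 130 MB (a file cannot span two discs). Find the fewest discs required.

Total = 110 + 90 + 90 + 90 + 80 + 80 + 70 + 70 + 70 + 60 + 50 + 40 + 20 = 920 MB.
Lower bound: ⌈920/130⌉ = 8 discs.
Also, 9 files each exceed 65 MB, and no two of those can share a disc, so at least 9 discs are needed.
A packing using 9 discs:
  disc 1: 110 + 20 = 130
  disc 2: 90 + 40 = 130
  disc 3: 90 = 90
  disc 4: 90 = 90
  disc 5: 80 + 50 = 130
  disc 6: 80 = 80
  disc 7: 70 + 60 = 130
  disc 8: 70 = 70
  disc 9: 70 = 70
This matches the lower bound, so 9 is optimal.

9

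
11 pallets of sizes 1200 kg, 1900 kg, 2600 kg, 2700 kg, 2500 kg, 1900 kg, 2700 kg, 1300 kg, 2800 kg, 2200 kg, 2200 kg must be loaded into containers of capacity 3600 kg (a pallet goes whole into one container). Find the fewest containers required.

9

Total = 2800 + 2700 + 2700 + 2600 + 2500 + 2200 + 2200 + 1900 + 1900 + 1300 + 1200 = 24000 kg.
Lower bound: ⌈24000/3600⌉ = 7 containers.
Also, 9 pallets each exceed 1800 kg, and no two of those can share a container, so at least 9 containers are needed.
A packing using 9 containers:
  container 1: 2800 = 2800
  container 2: 2700 = 2700
  container 3: 2700 = 2700
  container 4: 2600 = 2600
  container 5: 2500 = 2500
  container 6: 2200 + 1300 = 3500
  container 7: 2200 + 1200 = 3400
  container 8: 1900 = 1900
  container 9: 1900 = 1900
This matches the lower bound, so 9 is optimal.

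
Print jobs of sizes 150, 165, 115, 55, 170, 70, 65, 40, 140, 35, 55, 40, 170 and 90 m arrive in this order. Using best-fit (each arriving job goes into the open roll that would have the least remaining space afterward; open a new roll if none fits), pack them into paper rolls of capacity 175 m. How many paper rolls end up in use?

9

  150 → roll 1 (new)  [load 150/175]
  165 → roll 2 (new)  [load 165/175]
  115 → roll 3 (new)  [load 115/175]
  55 → roll 3  [load 170/175]
  170 → roll 4 (new)  [load 170/175]
  70 → roll 5 (new)  [load 70/175]
  65 → roll 5  [load 135/175]
  40 → roll 5  [load 175/175]
  140 → roll 6 (new)  [load 140/175]
  35 → roll 6  [load 175/175]
  55 → roll 7 (new)  [load 55/175]
  40 → roll 7  [load 95/175]
  170 → roll 8 (new)  [load 170/175]
  90 → roll 9 (new)  [load 90/175]
9 paper rolls opened.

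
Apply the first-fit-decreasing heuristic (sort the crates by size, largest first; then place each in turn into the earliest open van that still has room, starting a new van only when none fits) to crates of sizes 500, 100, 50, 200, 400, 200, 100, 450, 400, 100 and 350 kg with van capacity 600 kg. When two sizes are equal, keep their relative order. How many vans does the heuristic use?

5

Sorted descending: 500, 450, 400, 400, 350, 200, 200, 100, 100, 100, 50.
  500 → van 1 (new)  [load 500/600]
  450 → van 2 (new)  [load 450/600]
  400 → van 3 (new)  [load 400/600]
  400 → van 4 (new)  [load 400/600]
  350 → van 5 (new)  [load 350/600]
  200 → van 3  [load 600/600]
  200 → van 4  [load 600/600]
  100 → van 1  [load 600/600]
  100 → van 2  [load 550/600]
  100 → van 5  [load 450/600]
  50 → van 2  [load 600/600]
5 vans opened.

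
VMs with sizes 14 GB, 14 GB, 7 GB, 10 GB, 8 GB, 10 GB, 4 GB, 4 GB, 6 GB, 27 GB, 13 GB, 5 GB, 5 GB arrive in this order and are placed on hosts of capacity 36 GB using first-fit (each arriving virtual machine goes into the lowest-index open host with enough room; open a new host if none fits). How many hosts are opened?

  14 → host 1 (new)  [load 14/36]
  14 → host 1  [load 28/36]
  7 → host 1  [load 35/36]
  10 → host 2 (new)  [load 10/36]
  8 → host 2  [load 18/36]
  10 → host 2  [load 28/36]
  4 → host 2  [load 32/36]
  4 → host 2  [load 36/36]
  6 → host 3 (new)  [load 6/36]
  27 → host 3  [load 33/36]
  13 → host 4 (new)  [load 13/36]
  5 → host 4  [load 18/36]
  5 → host 4  [load 23/36]
4 hosts opened.

4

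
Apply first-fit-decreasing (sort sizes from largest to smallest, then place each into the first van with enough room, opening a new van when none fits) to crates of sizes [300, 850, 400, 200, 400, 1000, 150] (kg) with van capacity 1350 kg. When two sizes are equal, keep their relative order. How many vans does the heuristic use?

3

Sorted descending: 1000, 850, 400, 400, 300, 200, 150.
  1000 → van 1 (new)  [load 1000/1350]
  850 → van 2 (new)  [load 850/1350]
  400 → van 2  [load 1250/1350]
  400 → van 3 (new)  [load 400/1350]
  300 → van 1  [load 1300/1350]
  200 → van 3  [load 600/1350]
  150 → van 3  [load 750/1350]
3 vans opened.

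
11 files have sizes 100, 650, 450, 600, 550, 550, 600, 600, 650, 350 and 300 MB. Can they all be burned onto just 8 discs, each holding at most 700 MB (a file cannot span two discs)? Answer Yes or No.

No

Total = 5400 MB; ⌈5400/700⌉ = 8.
The bound of 8 does not rule out 8, but exhaustive search shows no assignment into 8 discs of capacity 700 MB exists — the minimum is 9.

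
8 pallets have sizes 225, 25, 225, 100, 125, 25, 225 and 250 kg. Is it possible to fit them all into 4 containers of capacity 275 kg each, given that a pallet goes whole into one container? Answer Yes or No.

Total = 1200 kg; ⌈1200/275⌉ = 5.
At least 5 containers are required, but only 4 are allowed.

No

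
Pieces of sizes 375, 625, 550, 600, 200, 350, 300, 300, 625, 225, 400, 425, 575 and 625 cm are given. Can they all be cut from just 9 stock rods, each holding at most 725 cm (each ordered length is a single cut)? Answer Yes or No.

Total = 6175 cm; ⌈6175/725⌉ = 9.
The bound of 9 does not rule out 9, but exhaustive search shows no assignment into 9 stock rods of capacity 725 cm exists — the minimum is 10.

No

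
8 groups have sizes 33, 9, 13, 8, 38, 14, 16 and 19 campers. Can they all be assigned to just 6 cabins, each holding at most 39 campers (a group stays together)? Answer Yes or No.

A valid assignment using 5 cabins:
  cabin 1: 38 = 38
  cabin 2: 33 = 33
  cabin 3: 19 + 16 = 35
  cabin 4: 14 + 13 + 9 = 36
  cabin 5: 8 = 8
That uses only 5 ≤ 6, so 6 cabins are enough.

Yes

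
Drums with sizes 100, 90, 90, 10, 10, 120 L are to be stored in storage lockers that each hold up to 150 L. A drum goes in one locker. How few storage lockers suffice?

Total = 120 + 100 + 90 + 90 + 10 + 10 = 420 L.
Lower bound: ⌈420/150⌉ = 3 storage lockers.
Also, 4 drums each exceed 75 L, and no two of those can share a locker, so at least 4 storage lockers are needed.
A packing using 4 storage lockers:
  locker 1: 120 + 10 + 10 = 140
  locker 2: 100 = 100
  locker 3: 90 = 90
  locker 4: 90 = 90
This matches the lower bound, so 4 is optimal.

4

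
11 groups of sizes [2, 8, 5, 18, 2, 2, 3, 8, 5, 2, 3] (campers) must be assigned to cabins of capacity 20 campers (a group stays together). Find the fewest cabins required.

3

Total = 18 + 8 + 8 + 5 + 5 + 3 + 3 + 2 + 2 + 2 + 2 = 58 campers.
Lower bound: ⌈58/20⌉ = 3 cabins.
A packing using 3 cabins:
  cabin 1: 18 + 2 = 20
  cabin 2: 8 + 8 + 3 = 19
  cabin 3: 5 + 5 + 3 + 2 + 2 + 2 = 19
This matches the lower bound, so 3 is optimal.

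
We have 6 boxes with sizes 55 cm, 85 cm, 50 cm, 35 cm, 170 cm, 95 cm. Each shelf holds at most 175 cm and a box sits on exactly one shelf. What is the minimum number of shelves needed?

3

Total = 170 + 95 + 85 + 55 + 50 + 35 = 490 cm.
Lower bound: ⌈490/175⌉ = 3 shelves.
A packing using 3 shelves:
  shelf 1: 170 = 170
  shelf 2: 95 + 55 = 150
  shelf 3: 85 + 50 + 35 = 170
This matches the lower bound, so 3 is optimal.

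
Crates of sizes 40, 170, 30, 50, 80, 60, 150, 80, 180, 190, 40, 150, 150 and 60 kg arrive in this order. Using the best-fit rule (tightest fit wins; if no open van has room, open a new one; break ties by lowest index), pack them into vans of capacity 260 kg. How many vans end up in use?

7

  40 → van 1 (new)  [load 40/260]
  170 → van 1  [load 210/260]
  30 → van 1  [load 240/260]
  50 → van 2 (new)  [load 50/260]
  80 → van 2  [load 130/260]
  60 → van 2  [load 190/260]
  150 → van 3 (new)  [load 150/260]
  80 → van 3  [load 230/260]
  180 → van 4 (new)  [load 180/260]
  190 → van 5 (new)  [load 190/260]
  40 → van 2  [load 230/260]
  150 → van 6 (new)  [load 150/260]
  150 → van 7 (new)  [load 150/260]
  60 → van 5  [load 250/260]
7 vans opened.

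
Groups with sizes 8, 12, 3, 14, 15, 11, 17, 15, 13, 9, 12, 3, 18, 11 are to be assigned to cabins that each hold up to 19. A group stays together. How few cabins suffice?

11

Total = 18 + 17 + 15 + 15 + 14 + 13 + 12 + 12 + 11 + 11 + 9 + 8 + 3 + 3 = 161.
Lower bound: ⌈161/19⌉ = 9 cabins.
Also, 10 groups each exceed 19/2, and no two of those can share a cabin, so at least 10 cabins are needed.
A packing using 11 cabins:
  cabin 1: 18 = 18
  cabin 2: 17 = 17
  cabin 3: 15 + 3 = 18
  cabin 4: 15 + 3 = 18
  cabin 5: 14 = 14
  cabin 6: 13 = 13
  cabin 7: 12 = 12
  cabin 8: 12 = 12
  cabin 9: 11 + 8 = 19
  cabin 10: 11 = 11
  cabin 11: 9 = 9
No arrangement into 10 cabins stays within capacity, so 11 is optimal.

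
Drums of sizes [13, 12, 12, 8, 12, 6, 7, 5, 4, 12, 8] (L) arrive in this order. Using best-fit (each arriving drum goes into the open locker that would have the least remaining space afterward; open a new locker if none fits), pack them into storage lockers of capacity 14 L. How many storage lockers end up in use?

  13 → locker 1 (new)  [load 13/14]
  12 → locker 2 (new)  [load 12/14]
  12 → locker 3 (new)  [load 12/14]
  8 → locker 4 (new)  [load 8/14]
  12 → locker 5 (new)  [load 12/14]
  6 → locker 4  [load 14/14]
  7 → locker 6 (new)  [load 7/14]
  5 → locker 6  [load 12/14]
  4 → locker 7 (new)  [load 4/14]
  12 → locker 8 (new)  [load 12/14]
  8 → locker 7  [load 12/14]
8 storage lockers opened.

8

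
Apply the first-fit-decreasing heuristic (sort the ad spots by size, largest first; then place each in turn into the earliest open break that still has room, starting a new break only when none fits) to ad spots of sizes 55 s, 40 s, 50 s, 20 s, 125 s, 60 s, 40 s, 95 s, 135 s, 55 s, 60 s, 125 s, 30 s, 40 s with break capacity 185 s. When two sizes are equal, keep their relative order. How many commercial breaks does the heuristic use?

6

Sorted descending: 135, 125, 125, 95, 60, 60, 55, 55, 50, 40, 40, 40, 30, 20.
  135 → break 1 (new)  [load 135/185]
  125 → break 2 (new)  [load 125/185]
  125 → break 3 (new)  [load 125/185]
  95 → break 4 (new)  [load 95/185]
  60 → break 2  [load 185/185]
  60 → break 3  [load 185/185]
  55 → break 4  [load 150/185]
  55 → break 5 (new)  [load 55/185]
  50 → break 1  [load 185/185]
  40 → break 5  [load 95/185]
  40 → break 5  [load 135/185]
  40 → break 5  [load 175/185]
  30 → break 4  [load 180/185]
  20 → break 6 (new)  [load 20/185]
6 commercial breaks opened.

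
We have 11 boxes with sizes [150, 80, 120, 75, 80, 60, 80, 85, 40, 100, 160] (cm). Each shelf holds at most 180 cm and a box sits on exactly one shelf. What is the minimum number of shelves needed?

Total = 160 + 150 + 120 + 100 + 85 + 80 + 80 + 80 + 75 + 60 + 40 = 1030 cm.
Lower bound: ⌈1030/180⌉ = 6 shelves.
A packing using 7 shelves:
  shelf 1: 160 = 160
  shelf 2: 150 = 150
  shelf 3: 120 + 60 = 180
  shelf 4: 100 + 80 = 180
  shelf 5: 85 + 80 = 165
  shelf 6: 80 + 75 = 155
  shelf 7: 40 = 40
No arrangement into 6 shelves stays within capacity, so 7 is optimal.

7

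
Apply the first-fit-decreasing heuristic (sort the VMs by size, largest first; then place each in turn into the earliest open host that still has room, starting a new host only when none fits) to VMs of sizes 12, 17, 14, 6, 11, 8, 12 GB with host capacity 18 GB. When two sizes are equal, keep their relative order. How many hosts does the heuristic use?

6

Sorted descending: 17, 14, 12, 12, 11, 8, 6.
  17 → host 1 (new)  [load 17/18]
  14 → host 2 (new)  [load 14/18]
  12 → host 3 (new)  [load 12/18]
  12 → host 4 (new)  [load 12/18]
  11 → host 5 (new)  [load 11/18]
  8 → host 6 (new)  [load 8/18]
  6 → host 3  [load 18/18]
6 hosts opened.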